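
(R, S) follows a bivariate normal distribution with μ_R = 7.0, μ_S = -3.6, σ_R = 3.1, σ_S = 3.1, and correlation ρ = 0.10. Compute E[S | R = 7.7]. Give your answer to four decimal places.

E[S | R=x] = μ_S + ρ(σ_S/σ_R)(x − μ_R) for jointly normal variables.
E[S | R=7.7] = -3.6 + (0.10)·(3.1/3.1)·(7.7 − (7.0)) = -3.6 + (0.1)·(0.7) = -3.5300.

-3.5300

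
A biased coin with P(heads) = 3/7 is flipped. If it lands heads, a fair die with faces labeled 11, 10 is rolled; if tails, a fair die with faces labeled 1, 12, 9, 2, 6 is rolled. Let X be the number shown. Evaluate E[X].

E[X | heads] = (11+10)/2 = 21/2.
E[X | tails] = (1+12+9+2+6)/5 = 6.
By the law of total expectation,
E[X] = (3/7)·(21/2) + (4/7)·(6) = 111/14.

111/14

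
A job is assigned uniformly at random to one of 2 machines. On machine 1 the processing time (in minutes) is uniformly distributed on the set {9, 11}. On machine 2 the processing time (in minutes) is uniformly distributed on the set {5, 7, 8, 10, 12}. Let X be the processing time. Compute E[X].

46/5

E[X | machine 1] = (9+11)/2 = 10.
E[X | machine 2] = (5+7+8+10+12)/5 = 42/5.
By the law of total expectation,
E[X] = (1/2)·(10) + (1/2)·(42/5) = 46/5.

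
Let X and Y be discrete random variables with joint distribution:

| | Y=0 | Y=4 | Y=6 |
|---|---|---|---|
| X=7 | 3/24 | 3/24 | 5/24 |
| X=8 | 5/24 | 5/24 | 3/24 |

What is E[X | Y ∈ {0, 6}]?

15/2

P(Y ∈ {0, 6}) = 2/3.
Σ X·P over the event = 7·(3/24) + 7·(5/24) + 8·(5/24) + 8·(3/24) = 5.
E[X | Y ∈ {0, 6}] = (5) / (2/3) = 15/2.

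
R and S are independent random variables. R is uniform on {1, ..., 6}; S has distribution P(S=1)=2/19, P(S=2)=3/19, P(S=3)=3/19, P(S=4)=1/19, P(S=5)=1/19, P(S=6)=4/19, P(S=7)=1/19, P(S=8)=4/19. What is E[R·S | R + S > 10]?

975/28

P(R + S > 10) = 14/57.
Summing RS·P(x,y) over outcomes with R + S > 10 gives 325/38.
E[R·S | R + S > 10] = (325/38) / (14/57) = 975/28.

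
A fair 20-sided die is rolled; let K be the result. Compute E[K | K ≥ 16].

Given K ≥ 16, K is equally likely to be any of {16, 17, 18, 19, 20}.
E[K | K ≥ 16] = (16 + 17 + 18 + 19 + 20) / 5 = 18.

18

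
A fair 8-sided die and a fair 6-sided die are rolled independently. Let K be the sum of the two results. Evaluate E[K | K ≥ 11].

P(K ≥ 11) = 5/24.
Σ over the event: 11·1/12 + 12·1/16 + 13·1/24 + 14·1/48 = 5/2.
E[K | K ≥ 11] = (5/2) / (5/24) = 12.

12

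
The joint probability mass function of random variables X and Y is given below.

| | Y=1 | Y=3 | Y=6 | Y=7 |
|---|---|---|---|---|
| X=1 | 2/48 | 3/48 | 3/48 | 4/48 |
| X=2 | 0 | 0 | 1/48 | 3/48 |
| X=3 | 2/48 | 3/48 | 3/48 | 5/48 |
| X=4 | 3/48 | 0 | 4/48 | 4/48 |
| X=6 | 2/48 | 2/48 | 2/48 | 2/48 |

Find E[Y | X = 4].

P(X = 4) = 11/48.
Σ Y·P over the event = 1·(3/48) + 6·(4/48) + 7·(4/48) = 55/48.
E[Y | X = 4] = (55/48) / (11/48) = 5.

5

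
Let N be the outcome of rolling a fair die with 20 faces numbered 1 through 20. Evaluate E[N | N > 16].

Given N > 16, N is equally likely to be any of {17, 18, 19, 20}.
E[N | N > 16] = (17 + 18 + 19 + 20) / 4 = 37/2.

37/2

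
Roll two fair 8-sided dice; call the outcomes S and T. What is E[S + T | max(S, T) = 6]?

102/11

P(max(S, T) = 6) = 11/64.
Summing (S+T)·P(x,y) over outcomes with max(S, T) = 6 gives 51/32.
E[S + T | max(S, T) = 6] = (51/32) / (11/64) = 102/11.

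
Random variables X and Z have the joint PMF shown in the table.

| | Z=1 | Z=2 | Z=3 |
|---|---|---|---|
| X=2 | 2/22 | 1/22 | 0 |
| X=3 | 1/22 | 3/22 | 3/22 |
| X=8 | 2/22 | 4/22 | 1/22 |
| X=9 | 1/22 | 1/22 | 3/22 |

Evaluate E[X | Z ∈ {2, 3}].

6

P(Z ∈ {2, 3}) = 8/11.
Σ X·P over the event = 2·(1/22) + 3·(3/22) + 3·(3/22) + 8·(4/22) + 8·(1/22) + 9·(1/22) + 9·(3/22) = 48/11.
E[X | Z ∈ {2, 3}] = (48/11) / (8/11) = 6.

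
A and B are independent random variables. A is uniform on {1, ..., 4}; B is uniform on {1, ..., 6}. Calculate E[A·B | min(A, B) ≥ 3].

63/4

Outcomes with min(A, B) ≥ 3: (3,3), (3,4), (3,5), (3,6), (4,3), (4,4), (4,5), (4,6), each with probability 1/24.
E[A·B | min(A, B) ≥ 3] = (9 + 12 + 15 + 18 + 12 + 16 + 20 + 24) / 8 = 63/4.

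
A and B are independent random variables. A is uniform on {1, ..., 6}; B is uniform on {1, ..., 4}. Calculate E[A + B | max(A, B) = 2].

10/3

Outcomes with max(A, B) = 2: (1,2), (2,1), (2,2), each with probability 1/24.
E[A + B | max(A, B) = 2] = (3 + 3 + 4) / 3 = 10/3.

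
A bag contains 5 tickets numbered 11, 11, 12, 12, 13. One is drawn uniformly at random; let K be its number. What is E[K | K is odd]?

35/3

P(K is odd) = 3/5.
Σ over the event: 11·2/5 + 13·1/5 = 7.
E[K | K is odd] = (7) / (3/5) = 35/3.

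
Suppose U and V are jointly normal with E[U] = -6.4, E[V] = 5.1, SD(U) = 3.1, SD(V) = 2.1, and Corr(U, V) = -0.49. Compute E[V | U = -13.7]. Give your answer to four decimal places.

7.5231

The regression of V on U has slope ρ·σ_V/σ_U and passes through (μ_U, μ_V).
E[V | U=-13.7] = 5.1 + (-0.49)·(2.1/3.1)·(-13.7 − (-6.4)) = 5.1 + (-0.331935)·(-7.3) = 7.5231.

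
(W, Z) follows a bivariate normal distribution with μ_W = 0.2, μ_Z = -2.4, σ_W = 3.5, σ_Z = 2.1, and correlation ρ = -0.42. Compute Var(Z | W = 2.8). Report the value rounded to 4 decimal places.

3.6321

Var(Z | W=x) = (1 − ρ²)·σ_Z².
Var(Z | W=2.8) = (2.1)²·(1 − (-0.42)²) = 4.41·0.8236 = 3.6321.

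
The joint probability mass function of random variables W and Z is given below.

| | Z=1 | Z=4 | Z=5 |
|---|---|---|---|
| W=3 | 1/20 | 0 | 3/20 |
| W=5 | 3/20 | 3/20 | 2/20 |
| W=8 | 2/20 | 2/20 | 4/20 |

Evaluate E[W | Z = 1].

17/3

P(Z = 1) = 3/10.
Σ W·P over the event = 3·(1/20) + 5·(3/20) + 8·(2/20) = 17/10.
E[W | Z = 1] = (17/10) / (3/10) = 17/3.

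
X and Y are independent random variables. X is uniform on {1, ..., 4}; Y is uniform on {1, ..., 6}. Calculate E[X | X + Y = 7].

5/2

Outcomes with X + Y = 7: (1,6), (2,5), (3,4), (4,3), each with probability 1/24.
E[X | X + Y = 7] = (1 + 2 + 3 + 4) / 4 = 5/2.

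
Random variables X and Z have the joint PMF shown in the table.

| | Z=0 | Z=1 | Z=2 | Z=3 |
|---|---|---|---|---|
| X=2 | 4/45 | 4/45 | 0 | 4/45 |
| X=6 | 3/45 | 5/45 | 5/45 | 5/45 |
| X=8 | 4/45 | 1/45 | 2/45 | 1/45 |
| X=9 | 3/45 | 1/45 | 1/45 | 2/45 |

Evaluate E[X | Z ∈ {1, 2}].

P(Z ∈ {1, 2}) = 19/45.
Σ X·P over the event = 2·(4/45) + 6·(5/45) + 6·(5/45) + 8·(1/45) + 8·(2/45) + 9·(1/45) + 9·(1/45) = 22/9.
E[X | Z ∈ {1, 2}] = (22/9) / (19/45) = 110/19.

110/19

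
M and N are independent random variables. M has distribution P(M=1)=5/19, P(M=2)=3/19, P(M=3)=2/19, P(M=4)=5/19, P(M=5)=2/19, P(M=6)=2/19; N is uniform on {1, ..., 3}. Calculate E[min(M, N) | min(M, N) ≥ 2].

67/28

P(min(M, N) ≥ 2) = 28/57.
Summing min(M,N)·P(x,y) over outcomes with min(M, N) ≥ 2 gives 67/57.
E[min(M, N) | min(M, N) ≥ 2] = (67/57) / (28/57) = 67/28.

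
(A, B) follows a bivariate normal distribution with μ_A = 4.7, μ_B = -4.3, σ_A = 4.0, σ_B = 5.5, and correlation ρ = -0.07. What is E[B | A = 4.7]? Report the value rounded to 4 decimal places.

-4.3000

The regression of B on A has slope ρ·σ_B/σ_A and passes through (μ_A, μ_B).
E[B | A=4.7] = -4.3 + (-0.07)·(5.5/4.0)·(4.7 − (4.7)) = -4.3 + (-0.09625)·(0) = -4.3000.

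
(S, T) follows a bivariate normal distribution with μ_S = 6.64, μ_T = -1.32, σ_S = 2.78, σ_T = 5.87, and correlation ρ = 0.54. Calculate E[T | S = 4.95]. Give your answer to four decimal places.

-3.2470

The regression of T on S has slope ρ·σ_T/σ_S and passes through (μ_S, μ_T).
E[T | S=4.95] = -1.32 + (0.54)·(5.87/2.78)·(4.95 − (6.64)) = -1.32 + (1.14022)·(-1.69) = -3.2470.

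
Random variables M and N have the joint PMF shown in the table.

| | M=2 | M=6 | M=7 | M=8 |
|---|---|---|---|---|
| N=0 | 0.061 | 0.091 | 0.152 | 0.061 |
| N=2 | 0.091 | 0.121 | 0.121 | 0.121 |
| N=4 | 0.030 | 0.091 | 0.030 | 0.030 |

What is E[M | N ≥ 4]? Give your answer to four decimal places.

P(N ≥ 4) = 0.181.
Σ M·P over the event = 2·(0.030) + 6·(0.091) + 7·(0.030) + 8·(0.030) = 1.056.
E[M | N ≥ 4] = (1.056) / (0.181) = 5.8343.

5.8343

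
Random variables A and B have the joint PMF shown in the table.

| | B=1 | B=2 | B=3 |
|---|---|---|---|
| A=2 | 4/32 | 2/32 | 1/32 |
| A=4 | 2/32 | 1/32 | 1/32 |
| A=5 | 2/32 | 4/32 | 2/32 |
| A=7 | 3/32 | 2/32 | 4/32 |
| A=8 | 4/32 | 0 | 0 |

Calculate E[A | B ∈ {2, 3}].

P(B ∈ {2, 3}) = 17/32.
Summing A·P(A=x,B=y) over the conditioning event gives 43/16.
E[A | B ∈ {2, 3}] = (43/16) / (17/32) = 86/17.

86/17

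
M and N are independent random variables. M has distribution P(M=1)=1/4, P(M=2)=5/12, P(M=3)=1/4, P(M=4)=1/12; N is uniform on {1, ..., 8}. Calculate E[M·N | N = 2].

13/3

P(N = 2) = 1/8.
Summing MN·P(x,y) over outcomes with N = 2 gives 13/24.
E[M·N | N = 2] = (13/24) / (1/8) = 13/3.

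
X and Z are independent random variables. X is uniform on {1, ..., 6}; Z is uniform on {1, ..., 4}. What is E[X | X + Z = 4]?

Outcomes with X + Z = 4: (1,3), (2,2), (3,1), each with probability 1/24.
E[X | X + Z = 4] = (1 + 2 + 3) / 3 = 2.

2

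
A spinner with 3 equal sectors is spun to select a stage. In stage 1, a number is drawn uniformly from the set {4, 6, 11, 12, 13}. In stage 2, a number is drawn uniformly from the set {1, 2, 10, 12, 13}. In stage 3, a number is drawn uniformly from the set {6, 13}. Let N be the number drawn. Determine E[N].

263/30

E[N | stage 1] = (4+6+11+12+13)/5 = 46/5.
E[N | stage 2] = (1+2+10+12+13)/5 = 38/5.
E[N | stage 3] = (6+13)/2 = 19/2.
By the law of total expectation,
E[N] = (1/3)·(46/5) + (1/3)·(38/5) + (1/3)·(19/2) = 263/30.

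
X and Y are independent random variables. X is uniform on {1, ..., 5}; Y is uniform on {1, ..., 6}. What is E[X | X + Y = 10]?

9/2

Outcomes with X + Y = 10: (4,6), (5,5), each with probability 1/30.
E[X | X + Y = 10] = (4 + 5) / 2 = 9/2.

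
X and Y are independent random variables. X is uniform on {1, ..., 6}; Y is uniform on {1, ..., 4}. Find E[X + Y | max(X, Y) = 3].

Outcomes with max(X, Y) = 3: (1,3), (2,3), (3,1), (3,2), (3,3), each with probability 1/24.
E[X + Y | max(X, Y) = 3] = (4 + 5 + 4 + 5 + 6) / 5 = 24/5.

24/5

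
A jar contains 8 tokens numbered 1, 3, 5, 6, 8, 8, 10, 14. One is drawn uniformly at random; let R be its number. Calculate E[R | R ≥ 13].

P(R ≥ 13) = 1/8.
Σ over the event: 14·1/8 = 7/4.
E[R | R ≥ 13] = (7/4) / (1/8) = 14.

14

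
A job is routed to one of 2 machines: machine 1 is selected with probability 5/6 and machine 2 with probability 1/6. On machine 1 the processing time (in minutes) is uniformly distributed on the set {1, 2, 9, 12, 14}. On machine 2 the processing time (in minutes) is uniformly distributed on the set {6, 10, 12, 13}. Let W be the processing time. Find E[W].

E[W | machine 1] = (1+2+9+12+14)/5 = 38/5.
E[W | machine 2] = (6+10+12+13)/4 = 41/4.
E[W] = (5/6)·(38/5) + (1/6)·(41/4) = 193/24.

193/24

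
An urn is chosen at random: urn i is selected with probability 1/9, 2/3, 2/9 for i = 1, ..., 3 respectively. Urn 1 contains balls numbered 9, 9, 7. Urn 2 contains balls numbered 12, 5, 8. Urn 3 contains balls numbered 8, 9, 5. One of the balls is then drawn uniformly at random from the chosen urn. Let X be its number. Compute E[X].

E[X | urn 1] = (9+9+7)/3 = 25/3.
E[X | urn 2] = (12+5+8)/3 = 25/3.
E[X | urn 3] = (8+9+5)/3 = 22/3.
By the law of total expectation,
E[X] = (1/9)·(25/3) + (2/3)·(25/3) + (2/9)·(22/3) = 73/9.

73/9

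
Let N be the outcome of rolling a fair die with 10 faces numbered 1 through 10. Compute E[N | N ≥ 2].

6

Given N ≥ 2, N is equally likely to be any of {2, 3, 4, 5, 6, 7, 8, 9, 10}.
E[N | N ≥ 2] = (2 + 3 + 4 + 5 + 6 + 7 + 8 + 9 + 10) / 9 = 6.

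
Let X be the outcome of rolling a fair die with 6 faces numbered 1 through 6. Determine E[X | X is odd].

Given X is odd, X is equally likely to be any of {1, 3, 5}.
E[X | X is odd] = (1 + 3 + 5) / 3 = 3.

3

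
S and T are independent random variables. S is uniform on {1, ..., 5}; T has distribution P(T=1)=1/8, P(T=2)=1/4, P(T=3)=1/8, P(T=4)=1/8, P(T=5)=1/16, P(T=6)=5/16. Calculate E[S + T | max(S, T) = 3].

29/6

P(max(S, T) = 3) = 3/20.
Summing (S+T)·P(x,y) over outcomes with max(S, T) = 3 gives 29/40.
E[S + T | max(S, T) = 3] = (29/40) / (3/20) = 29/6.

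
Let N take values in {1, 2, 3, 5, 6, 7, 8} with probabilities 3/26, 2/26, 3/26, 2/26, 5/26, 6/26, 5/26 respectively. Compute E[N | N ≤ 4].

2

P(N ≤ 4) = 4/13.
Σ over the event: 1·3/26 + 2·1/13 + 3·3/26 = 8/13.
E[N | N ≤ 4] = (8/13) / (4/13) = 2.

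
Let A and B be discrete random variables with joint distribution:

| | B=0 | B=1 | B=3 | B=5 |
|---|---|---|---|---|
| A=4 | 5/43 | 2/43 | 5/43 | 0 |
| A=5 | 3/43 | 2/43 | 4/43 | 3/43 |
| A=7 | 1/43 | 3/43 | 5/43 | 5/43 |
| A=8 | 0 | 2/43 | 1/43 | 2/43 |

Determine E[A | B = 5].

P(B = 5) = 10/43.
Summing A·P(A=x,B=y) over the conditioning event gives 66/43.
E[A | B = 5] = (66/43) / (10/43) = 33/5.

33/5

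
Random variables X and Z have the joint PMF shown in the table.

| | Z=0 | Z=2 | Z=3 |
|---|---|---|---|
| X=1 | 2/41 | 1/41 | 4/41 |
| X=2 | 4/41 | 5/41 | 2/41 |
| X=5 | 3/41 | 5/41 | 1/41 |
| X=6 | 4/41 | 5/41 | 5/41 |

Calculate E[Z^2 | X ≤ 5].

P(X ≤ 5) = 27/41.
Summing Z^2·P(X=x,Z=y) over the conditioning event gives 107/41.
E[Z^2 | X ≤ 5] = (107/41) / (27/41) = 107/27.

107/27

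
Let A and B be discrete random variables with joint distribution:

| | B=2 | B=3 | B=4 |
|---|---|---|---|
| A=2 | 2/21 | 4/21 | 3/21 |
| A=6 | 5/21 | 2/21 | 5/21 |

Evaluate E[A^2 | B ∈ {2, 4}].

76/3

P(B ∈ {2, 4}) = 5/7.
Σ A^2·P over the event = 4·(2/21) + 4·(3/21) + 36·(5/21) + 36·(5/21) = 380/21.
E[A^2 | B ∈ {2, 4}] = (380/21) / (5/7) = 76/3.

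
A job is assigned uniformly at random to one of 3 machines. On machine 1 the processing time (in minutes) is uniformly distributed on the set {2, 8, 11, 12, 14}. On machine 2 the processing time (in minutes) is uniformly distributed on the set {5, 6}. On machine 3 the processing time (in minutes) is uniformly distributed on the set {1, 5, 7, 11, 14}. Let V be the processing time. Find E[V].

E[V | machine 1] = (2+8+11+12+14)/5 = 47/5.
E[V | machine 2] = (5+6)/2 = 11/2.
E[V | machine 3] = (1+5+7+11+14)/5 = 38/5.
By the law of total expectation,
E[V] = (1/3)·(47/5) + (1/3)·(11/2) + (1/3)·(38/5) = 15/2.

15/2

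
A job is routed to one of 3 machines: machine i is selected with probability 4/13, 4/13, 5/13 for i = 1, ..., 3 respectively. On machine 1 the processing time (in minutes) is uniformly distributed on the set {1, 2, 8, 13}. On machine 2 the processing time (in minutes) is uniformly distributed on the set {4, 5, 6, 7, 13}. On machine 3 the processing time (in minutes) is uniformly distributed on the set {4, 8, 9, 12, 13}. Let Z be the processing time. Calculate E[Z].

98/13

E[Z | machine 1] = (1+2+8+13)/4 = 6.
E[Z | machine 2] = (4+5+6+7+13)/5 = 7.
E[Z | machine 3] = (4+8+9+12+13)/5 = 46/5.
E[Z] = (4/13)·(6) + (4/13)·(7) + (5/13)·(46/5) = 98/13.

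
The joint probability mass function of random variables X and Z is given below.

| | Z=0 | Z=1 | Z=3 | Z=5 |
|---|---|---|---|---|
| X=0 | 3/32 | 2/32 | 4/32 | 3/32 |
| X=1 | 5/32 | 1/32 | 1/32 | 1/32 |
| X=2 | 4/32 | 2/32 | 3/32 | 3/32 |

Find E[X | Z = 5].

P(Z = 5) = 7/32.
Summing X·P(X=x,Z=y) over the conditioning event gives 7/32.
E[X | Z = 5] = (7/32) / (7/32) = 1.

1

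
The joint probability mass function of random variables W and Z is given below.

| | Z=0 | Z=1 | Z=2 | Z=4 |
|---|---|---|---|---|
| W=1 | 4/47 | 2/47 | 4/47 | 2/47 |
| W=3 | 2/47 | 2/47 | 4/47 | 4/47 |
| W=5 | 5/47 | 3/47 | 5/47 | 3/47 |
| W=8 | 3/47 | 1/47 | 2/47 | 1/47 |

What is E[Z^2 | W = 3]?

41/6

P(W = 3) = 12/47.
Σ Z^2·P over the event = 0·(2/47) + 1·(2/47) + 4·(4/47) + 16·(4/47) = 82/47.
E[Z^2 | W = 3] = (82/47) / (12/47) = 41/6.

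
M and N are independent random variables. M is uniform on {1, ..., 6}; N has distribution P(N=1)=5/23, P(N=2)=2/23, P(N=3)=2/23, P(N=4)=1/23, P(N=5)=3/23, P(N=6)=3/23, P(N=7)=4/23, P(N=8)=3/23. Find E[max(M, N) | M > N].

P(M > N) = 22/69.
Summing max(M,N)·P(x,y) over outcomes with M > N gives 65/46.
E[max(M, N) | M > N] = (65/46) / (22/69) = 195/44.

195/44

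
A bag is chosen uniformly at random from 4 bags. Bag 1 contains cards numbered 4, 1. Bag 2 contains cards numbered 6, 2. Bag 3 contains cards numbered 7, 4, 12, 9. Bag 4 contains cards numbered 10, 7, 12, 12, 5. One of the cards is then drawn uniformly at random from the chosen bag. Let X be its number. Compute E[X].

237/40

E[X | bag 1] = (4+1)/2 = 5/2.
E[X | bag 2] = (6+2)/2 = 4.
E[X | bag 3] = (7+4+12+9)/4 = 8.
E[X | bag 4] = (10+7+12+12+5)/5 = 46/5.
By the law of total expectation,
E[X] = (1/4)·(5/2) + (1/4)·(4) + (1/4)·(8) + (1/4)·(46/5) = 237/40.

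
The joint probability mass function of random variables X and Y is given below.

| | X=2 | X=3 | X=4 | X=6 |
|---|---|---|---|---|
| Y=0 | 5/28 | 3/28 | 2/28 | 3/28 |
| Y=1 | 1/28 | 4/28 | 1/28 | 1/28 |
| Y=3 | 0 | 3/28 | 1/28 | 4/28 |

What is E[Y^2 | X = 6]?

P(X = 6) = 2/7.
Σ Y^2·P over the event = 0·(3/28) + 1·(1/28) + 9·(4/28) = 37/28.
E[Y^2 | X = 6] = (37/28) / (2/7) = 37/8.

37/8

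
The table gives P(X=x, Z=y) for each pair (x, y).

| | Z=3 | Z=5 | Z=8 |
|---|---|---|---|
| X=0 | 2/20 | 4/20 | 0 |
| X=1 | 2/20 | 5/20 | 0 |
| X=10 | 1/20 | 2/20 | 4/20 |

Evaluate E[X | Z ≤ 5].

P(Z ≤ 5) = 4/5.
Summing X·P(X=x,Z=y) over the conditioning event gives 37/20.
E[X | Z ≤ 5] = (37/20) / (4/5) = 37/16.

37/16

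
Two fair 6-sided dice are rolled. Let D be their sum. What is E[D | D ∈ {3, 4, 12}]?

P(D ∈ {3, 4, 12}) = 1/6.
Σ over the event: 3·1/18 + 4·1/12 + 12·1/36 = 5/6.
E[D | D ∈ {3, 4, 12}] = (5/6) / (1/6) = 5.

5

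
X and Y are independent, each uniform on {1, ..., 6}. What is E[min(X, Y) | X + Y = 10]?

13/3

P(X + Y = 10) = 1/12.
Summing min(X,Y)·P(x,y) over outcomes with X + Y = 10 gives 13/36.
E[min(X, Y) | X + Y = 10] = (13/36) / (1/12) = 13/3.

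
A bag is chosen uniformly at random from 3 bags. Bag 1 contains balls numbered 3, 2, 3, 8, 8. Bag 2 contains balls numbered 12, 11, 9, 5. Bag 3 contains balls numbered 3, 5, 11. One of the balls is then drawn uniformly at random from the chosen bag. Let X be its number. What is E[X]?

1223/180

E[X | bag 1] = (3+2+3+8+8)/5 = 24/5.
E[X | bag 2] = (12+11+9+5)/4 = 37/4.
E[X | bag 3] = (3+5+11)/3 = 19/3.
E[X] = (1/3)·(24/5) + (1/3)·(37/4) + (1/3)·(19/3) = 1223/180.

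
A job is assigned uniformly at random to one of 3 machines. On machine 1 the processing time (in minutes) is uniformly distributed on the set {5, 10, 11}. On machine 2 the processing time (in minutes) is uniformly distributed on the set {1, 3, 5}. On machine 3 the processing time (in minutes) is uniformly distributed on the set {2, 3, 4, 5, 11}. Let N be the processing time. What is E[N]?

E[N | machine 1] = (5+10+11)/3 = 26/3.
E[N | machine 2] = (1+3+5)/3 = 3.
E[N | machine 3] = (2+3+4+5+11)/5 = 5.
E[N] = (1/3)·(26/3) + (1/3)·(3) + (1/3)·(5) = 50/9.

50/9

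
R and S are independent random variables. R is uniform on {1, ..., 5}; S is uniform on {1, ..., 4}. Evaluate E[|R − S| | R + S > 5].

Outcomes with R + S > 5: (2,4), (3,3), (3,4), (4,2), (4,3), (4,4), (5,1), (5,2), (5,3), (5,4), each with probability 1/20.
E[|R − S| | R + S > 5] = (2 + 0 + 1 + 2 + 1 + 0 + 4 + 3 + 2 + 1) / 10 = 8/5.

8/5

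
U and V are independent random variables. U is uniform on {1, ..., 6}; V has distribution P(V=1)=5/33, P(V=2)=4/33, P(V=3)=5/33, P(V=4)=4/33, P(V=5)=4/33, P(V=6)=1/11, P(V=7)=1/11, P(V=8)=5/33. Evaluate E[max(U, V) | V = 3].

4

P(V = 3) = 5/33.
Summing max(U,V)·P(x,y) over outcomes with V = 3 gives 20/33.
E[max(U, V) | V = 3] = (20/33) / (5/33) = 4.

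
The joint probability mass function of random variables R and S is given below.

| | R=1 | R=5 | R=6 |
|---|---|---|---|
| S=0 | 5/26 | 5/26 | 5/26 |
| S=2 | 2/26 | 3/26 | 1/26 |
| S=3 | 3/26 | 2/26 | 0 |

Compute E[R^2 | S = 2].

113/6

P(S = 2) = 3/13.
Σ R^2·P over the event = 1·(2/26) + 25·(3/26) + 36·(1/26) = 113/26.
E[R^2 | S = 2] = (113/26) / (3/13) = 113/6.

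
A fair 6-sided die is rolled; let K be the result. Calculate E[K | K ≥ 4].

Given K ≥ 4, K is equally likely to be any of {4, 5, 6}.
E[K | K ≥ 4] = (4 + 5 + 6) / 3 = 5.

5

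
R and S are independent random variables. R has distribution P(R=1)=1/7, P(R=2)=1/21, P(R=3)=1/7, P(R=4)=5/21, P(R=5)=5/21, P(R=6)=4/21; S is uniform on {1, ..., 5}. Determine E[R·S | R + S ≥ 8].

861/44

P(R + S ≥ 8) = 44/105.
Summing RS·P(x,y) over outcomes with R + S ≥ 8 gives 41/5.
E[R·S | R + S ≥ 8] = (41/5) / (44/105) = 861/44.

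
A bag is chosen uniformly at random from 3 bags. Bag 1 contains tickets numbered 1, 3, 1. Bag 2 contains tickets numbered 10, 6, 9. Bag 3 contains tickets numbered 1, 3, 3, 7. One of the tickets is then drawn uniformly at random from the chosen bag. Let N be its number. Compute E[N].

E[N | bag 1] = (1+3+1)/3 = 5/3.
E[N | bag 2] = (10+6+9)/3 = 25/3.
E[N | bag 3] = (1+3+3+7)/4 = 7/2.
E[N] = (1/3)·(5/3) + (1/3)·(25/3) + (1/3)·(7/2) = 9/2.

9/2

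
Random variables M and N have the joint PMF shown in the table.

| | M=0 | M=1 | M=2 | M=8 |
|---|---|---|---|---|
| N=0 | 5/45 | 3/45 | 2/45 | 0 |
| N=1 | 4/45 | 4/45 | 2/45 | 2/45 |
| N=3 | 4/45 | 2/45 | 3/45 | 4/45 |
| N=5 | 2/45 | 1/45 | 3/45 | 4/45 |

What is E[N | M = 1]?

P(M = 1) = 2/9.
Summing N·P(M=x,N=y) over the conditioning event gives 1/3.
E[N | M = 1] = (1/3) / (2/9) = 3/2.

3/2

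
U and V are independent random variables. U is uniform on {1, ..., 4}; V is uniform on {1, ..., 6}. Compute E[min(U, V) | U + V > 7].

10/3

P(U + V > 7) = 1/4.
Summing min(U,V)·P(x,y) over outcomes with U + V > 7 gives 5/6.
E[min(U, V) | U + V > 7] = (5/6) / (1/4) = 10/3.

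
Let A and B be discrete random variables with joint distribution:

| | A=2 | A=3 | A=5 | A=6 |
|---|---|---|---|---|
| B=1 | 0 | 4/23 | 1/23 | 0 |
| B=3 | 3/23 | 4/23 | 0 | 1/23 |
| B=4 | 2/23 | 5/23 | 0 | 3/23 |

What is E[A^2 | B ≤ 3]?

145/13

P(B ≤ 3) = 13/23.
Σ A^2·P over the event = 4·(3/23) + 9·(4/23) + 9·(4/23) + 25·(1/23) + 36·(1/23) = 145/23.
E[A^2 | B ≤ 3] = (145/23) / (13/23) = 145/13.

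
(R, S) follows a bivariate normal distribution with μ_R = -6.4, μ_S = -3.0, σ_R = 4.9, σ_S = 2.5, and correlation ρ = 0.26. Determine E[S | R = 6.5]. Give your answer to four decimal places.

-1.2888

E[S | R=x] = μ_S + ρ(σ_S/σ_R)(x − μ_R) for jointly normal variables.
E[S | R=6.5] = -3.0 + (0.26)·(2.5/4.9)·(6.5 − (-6.4)) = -3.0 + (0.13265)·(12.9) = -1.2888.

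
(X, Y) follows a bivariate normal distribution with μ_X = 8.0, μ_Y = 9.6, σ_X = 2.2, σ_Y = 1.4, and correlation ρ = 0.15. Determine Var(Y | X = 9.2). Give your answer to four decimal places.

1.9159

Var(Y | X=x) = (1 − ρ²)·σ_Y².
Var(Y | X=9.2) = (1.4)²·(1 − (0.15)²) = 1.96·0.9775 = 1.9159.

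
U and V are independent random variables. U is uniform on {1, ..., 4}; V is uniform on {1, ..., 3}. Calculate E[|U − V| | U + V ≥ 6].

1

Outcomes with U + V ≥ 6: (3,3), (4,2), (4,3), each with probability 1/12.
E[|U − V| | U + V ≥ 6] = (0 + 2 + 1) / 3 = 1.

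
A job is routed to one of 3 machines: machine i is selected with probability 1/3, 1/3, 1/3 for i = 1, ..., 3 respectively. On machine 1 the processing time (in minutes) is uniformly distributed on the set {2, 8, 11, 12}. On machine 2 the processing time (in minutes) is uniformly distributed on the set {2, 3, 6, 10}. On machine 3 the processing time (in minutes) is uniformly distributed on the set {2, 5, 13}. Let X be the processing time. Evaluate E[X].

E[X | machine 1] = (2+8+11+12)/4 = 33/4.
E[X | machine 2] = (2+3+6+10)/4 = 21/4.
E[X | machine 3] = (2+5+13)/3 = 20/3.
E[X] = (1/3)·(33/4) + (1/3)·(21/4) + (1/3)·(20/3) = 121/18.

121/18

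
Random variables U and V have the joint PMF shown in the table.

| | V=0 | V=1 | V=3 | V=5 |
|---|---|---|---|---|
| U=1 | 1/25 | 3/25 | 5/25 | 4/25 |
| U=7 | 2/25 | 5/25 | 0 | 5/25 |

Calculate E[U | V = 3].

P(V = 3) = 1/5.
Σ U·P over the event = 1·(5/25) = 1/5.
E[U | V = 3] = (1/5) / (1/5) = 1.

1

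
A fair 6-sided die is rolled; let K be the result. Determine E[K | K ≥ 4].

5

Given K ≥ 4, K is equally likely to be any of {4, 5, 6}.
E[K | K ≥ 4] = (4 + 5 + 6) / 3 = 5.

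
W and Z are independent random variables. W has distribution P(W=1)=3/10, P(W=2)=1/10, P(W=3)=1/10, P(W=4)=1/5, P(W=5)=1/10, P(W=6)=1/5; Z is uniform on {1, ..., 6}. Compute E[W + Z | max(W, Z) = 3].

P(max(W, Z) = 3) = 7/60.
Summing (W+Z)·P(x,y) over outcomes with max(W, Z) = 3 gives 8/15.
E[W + Z | max(W, Z) = 3] = (8/15) / (7/60) = 32/7.

32/7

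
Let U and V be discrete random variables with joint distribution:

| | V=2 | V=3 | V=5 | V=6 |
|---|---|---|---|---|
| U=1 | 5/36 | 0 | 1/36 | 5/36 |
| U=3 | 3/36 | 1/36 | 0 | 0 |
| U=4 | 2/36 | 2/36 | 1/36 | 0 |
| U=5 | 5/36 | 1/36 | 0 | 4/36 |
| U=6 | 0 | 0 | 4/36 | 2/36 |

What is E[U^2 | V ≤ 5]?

416/25

P(V ≤ 5) = 25/36.
Summing U^2·P(U=x,V=y) over the conditioning event gives 104/9.
E[U^2 | V ≤ 5] = (104/9) / (25/36) = 416/25.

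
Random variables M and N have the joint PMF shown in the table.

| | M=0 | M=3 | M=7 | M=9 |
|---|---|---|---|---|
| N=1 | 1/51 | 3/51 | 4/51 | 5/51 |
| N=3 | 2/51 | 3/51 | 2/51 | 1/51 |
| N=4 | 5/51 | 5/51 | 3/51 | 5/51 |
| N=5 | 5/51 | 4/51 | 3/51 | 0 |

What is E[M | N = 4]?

P(N = 4) = 6/17.
Σ M·P over the event = 0·(5/51) + 3·(5/51) + 7·(3/51) + 9·(5/51) = 27/17.
E[M | N = 4] = (27/17) / (6/17) = 9/2.

9/2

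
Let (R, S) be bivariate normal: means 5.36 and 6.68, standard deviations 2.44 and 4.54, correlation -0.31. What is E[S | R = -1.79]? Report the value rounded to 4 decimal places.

10.8041

The regression of S on R has slope ρ·σ_S/σ_R and passes through (μ_R, μ_S).
E[S | R=-1.79] = 6.68 + (-0.31)·(4.54/2.44)·(-1.79 − (5.36)) = 6.68 + (-0.5768)·(-7.15) = 10.8041.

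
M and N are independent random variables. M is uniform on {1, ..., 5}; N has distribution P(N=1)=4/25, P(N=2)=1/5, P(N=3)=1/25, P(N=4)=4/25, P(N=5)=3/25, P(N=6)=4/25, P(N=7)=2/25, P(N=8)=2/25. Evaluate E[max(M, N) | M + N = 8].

37/7

P(M + N = 8) = 14/125.
Summing max(M,N)·P(x,y) over outcomes with M + N = 8 gives 74/125.
E[max(M, N) | M + N = 8] = (74/125) / (14/125) = 37/7.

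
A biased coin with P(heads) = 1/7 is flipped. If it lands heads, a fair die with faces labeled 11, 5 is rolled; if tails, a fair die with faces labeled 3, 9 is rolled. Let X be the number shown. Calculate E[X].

E[X | heads] = (11+5)/2 = 8.
E[X | tails] = (3+9)/2 = 6.
E[X] = (1/7)·(8) + (6/7)·(6) = 44/7.

44/7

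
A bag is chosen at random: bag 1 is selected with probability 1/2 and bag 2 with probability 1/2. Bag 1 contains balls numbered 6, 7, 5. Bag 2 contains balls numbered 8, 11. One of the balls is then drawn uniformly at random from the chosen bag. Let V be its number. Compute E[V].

E[V | bag 1] = (6+7+5)/3 = 6.
E[V | bag 2] = (8+11)/2 = 19/2.
E[V] = (1/2)·(6) + (1/2)·(19/2) = 31/4.

31/4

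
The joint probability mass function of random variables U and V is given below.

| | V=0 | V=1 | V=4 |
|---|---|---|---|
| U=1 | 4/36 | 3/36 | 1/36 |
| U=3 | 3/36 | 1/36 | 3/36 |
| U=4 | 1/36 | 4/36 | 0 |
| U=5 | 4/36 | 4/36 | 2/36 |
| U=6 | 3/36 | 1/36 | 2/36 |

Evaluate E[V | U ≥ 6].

3/2

P(U ≥ 6) = 1/6.
Σ V·P over the event = 0·(3/36) + 1·(1/36) + 4·(2/36) = 1/4.
E[V | U ≥ 6] = (1/4) / (1/6) = 3/2.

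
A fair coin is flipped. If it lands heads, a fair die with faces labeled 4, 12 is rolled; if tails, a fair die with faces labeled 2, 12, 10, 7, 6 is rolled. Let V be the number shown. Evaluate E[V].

77/10

E[V | heads] = (4+12)/2 = 8.
E[V | tails] = (2+12+10+7+6)/5 = 37/5.
By the law of total expectation,
E[V] = (1/2)·(8) + (1/2)·(37/5) = 77/10.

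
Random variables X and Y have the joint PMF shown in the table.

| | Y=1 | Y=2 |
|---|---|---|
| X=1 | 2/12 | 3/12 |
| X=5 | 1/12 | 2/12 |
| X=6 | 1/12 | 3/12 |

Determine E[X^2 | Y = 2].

P(Y = 2) = 2/3.
Σ X^2·P over the event = 1·(3/12) + 25·(2/12) + 36·(3/12) = 161/12.
E[X^2 | Y = 2] = (161/12) / (2/3) = 161/8.

161/8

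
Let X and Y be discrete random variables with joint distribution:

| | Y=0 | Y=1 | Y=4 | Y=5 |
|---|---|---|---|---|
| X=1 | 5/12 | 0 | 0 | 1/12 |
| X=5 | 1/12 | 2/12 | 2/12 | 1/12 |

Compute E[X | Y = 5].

P(Y = 5) = 1/6.
Σ X·P over the event = 1·(1/12) + 5·(1/12) = 1/2.
E[X | Y = 5] = (1/2) / (1/6) = 3.

3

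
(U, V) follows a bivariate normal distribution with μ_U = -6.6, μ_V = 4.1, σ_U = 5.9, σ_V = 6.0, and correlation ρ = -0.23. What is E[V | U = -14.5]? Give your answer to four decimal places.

5.9478

E[V | U=x] = μ_V + ρ(σ_V/σ_U)(x − μ_U) for jointly normal variables.
E[V | U=-14.5] = 4.1 + (-0.23)·(6.0/5.9)·(-14.5 − (-6.6)) = 4.1 + (-0.2339)·(-7.9) = 5.9478.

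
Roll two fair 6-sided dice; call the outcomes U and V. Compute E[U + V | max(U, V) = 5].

Outcomes with max(U, V) = 5: (1,5), (2,5), (3,5), (4,5), (5,1), (5,2), (5,3), (5,4), (5,5), each with probability 1/36.
E[U + V | max(U, V) = 5] = (6 + 7 + 8 + 9 + 6 + 7 + 8 + 9 + 10) / 9 = 70/9.

70/9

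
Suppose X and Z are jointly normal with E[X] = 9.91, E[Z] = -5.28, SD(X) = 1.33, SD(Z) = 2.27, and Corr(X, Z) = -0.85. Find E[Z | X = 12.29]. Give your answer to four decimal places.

The regression of Z on X has slope ρ·σ_Z/σ_X and passes through (μ_X, μ_Z).
E[Z | X=12.29] = -5.28 + (-0.85)·(2.27/1.33)·(12.29 − (9.91)) = -5.28 + (-1.45075)·(2.38) = -8.7328.

-8.7328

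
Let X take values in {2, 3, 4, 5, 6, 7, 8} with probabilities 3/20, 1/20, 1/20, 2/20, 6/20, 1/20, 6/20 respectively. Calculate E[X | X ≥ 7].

55/7

P(X ≥ 7) = 7/20.
Σ over the event: 7·1/20 + 8·3/10 = 11/4.
E[X | X ≥ 7] = (11/4) / (7/20) = 55/7.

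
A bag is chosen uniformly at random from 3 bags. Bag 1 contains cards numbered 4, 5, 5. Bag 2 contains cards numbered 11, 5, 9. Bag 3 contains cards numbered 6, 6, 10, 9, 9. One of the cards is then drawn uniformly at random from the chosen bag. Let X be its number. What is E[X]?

7

E[X | bag 1] = (4+5+5)/3 = 14/3.
E[X | bag 2] = (11+5+9)/3 = 25/3.
E[X | bag 3] = (6+6+10+9+9)/5 = 8.
By the law of total expectation,
E[X] = (1/3)·(14/3) + (1/3)·(25/3) + (1/3)·(8) = 7.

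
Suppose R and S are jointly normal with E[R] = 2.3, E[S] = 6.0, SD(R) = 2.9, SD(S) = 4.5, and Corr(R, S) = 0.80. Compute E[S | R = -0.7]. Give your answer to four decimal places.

For a bivariate normal, E[S | R=x] = μ_S + ρ·(σ_S/σ_R)·(x − μ_R).
E[S | R=-0.7] = 6.0 + (0.80)·(4.5/2.9)·(-0.7 − (2.3)) = 6.0 + (1.24138)·(-3) = 2.2759.

2.2759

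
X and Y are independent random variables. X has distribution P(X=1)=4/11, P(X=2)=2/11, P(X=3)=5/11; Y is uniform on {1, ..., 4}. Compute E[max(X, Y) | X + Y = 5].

37/11

P(X + Y = 5) = 1/4.
Summing max(X,Y)·P(x,y) over outcomes with X + Y = 5 gives 37/44.
E[max(X, Y) | X + Y = 5] = (37/44) / (1/4) = 37/11.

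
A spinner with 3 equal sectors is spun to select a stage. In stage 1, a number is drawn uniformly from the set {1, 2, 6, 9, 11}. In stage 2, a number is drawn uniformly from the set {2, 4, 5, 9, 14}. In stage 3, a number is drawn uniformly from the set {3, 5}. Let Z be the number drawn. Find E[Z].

83/15

E[Z | stage 1] = (1+2+6+9+11)/5 = 29/5.
E[Z | stage 2] = (2+4+5+9+14)/5 = 34/5.
E[Z | stage 3] = (3+5)/2 = 4.
E[Z] = (1/3)·(29/5) + (1/3)·(34/5) + (1/3)·(4) = 83/15.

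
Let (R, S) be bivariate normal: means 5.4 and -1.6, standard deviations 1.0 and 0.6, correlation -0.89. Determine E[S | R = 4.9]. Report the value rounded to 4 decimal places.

-1.3330

For a bivariate normal, E[S | R=x] = μ_S + ρ·(σ_S/σ_R)·(x − μ_R).
E[S | R=4.9] = -1.6 + (-0.89)·(0.6/1.0)·(4.9 − (5.4)) = -1.6 + (-0.534)·(-0.5) = -1.3330.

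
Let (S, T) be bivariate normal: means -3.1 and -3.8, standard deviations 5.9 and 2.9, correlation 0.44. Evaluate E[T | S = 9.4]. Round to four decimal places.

The regression of T on S has slope ρ·σ_T/σ_S and passes through (μ_S, μ_T).
E[T | S=9.4] = -3.8 + (0.44)·(2.9/5.9)·(9.4 − (-3.1)) = -3.8 + (0.21627)·(12.5) = -1.0966.

-1.0966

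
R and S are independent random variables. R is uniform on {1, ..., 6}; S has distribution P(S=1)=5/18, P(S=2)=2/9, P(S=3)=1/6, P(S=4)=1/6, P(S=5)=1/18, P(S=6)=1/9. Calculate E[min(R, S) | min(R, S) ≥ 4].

40/9

P(min(R, S) ≥ 4) = 1/6.
Summing min(R,S)·P(x,y) over outcomes with min(R, S) ≥ 4 gives 20/27.
E[min(R, S) | min(R, S) ≥ 4] = (20/27) / (1/6) = 40/9.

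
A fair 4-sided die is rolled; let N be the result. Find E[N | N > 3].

Given N > 3, N is equally likely to be any of {4}.
E[N | N > 3] = (4) / 1 = 4.

4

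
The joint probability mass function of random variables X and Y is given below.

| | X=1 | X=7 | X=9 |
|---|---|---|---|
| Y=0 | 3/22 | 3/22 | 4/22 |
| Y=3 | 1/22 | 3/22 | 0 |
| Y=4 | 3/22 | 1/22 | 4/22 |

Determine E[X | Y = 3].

P(Y = 3) = 2/11.
Σ X·P over the event = 1·(1/22) + 7·(3/22) = 1.
E[X | Y = 3] = (1) / (2/11) = 11/2.

11/2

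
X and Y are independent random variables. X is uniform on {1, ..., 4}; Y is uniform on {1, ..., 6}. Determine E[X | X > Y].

P(X > Y) = 1/4.
Summing X·P(x,y) over outcomes with X > Y gives 5/6.
E[X | X > Y] = (5/6) / (1/4) = 10/3.

10/3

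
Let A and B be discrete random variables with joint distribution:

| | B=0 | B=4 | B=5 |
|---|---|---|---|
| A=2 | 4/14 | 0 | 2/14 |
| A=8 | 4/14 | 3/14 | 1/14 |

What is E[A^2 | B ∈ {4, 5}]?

P(B ∈ {4, 5}) = 3/7.
Summing A^2·P(A=x,B=y) over the conditioning event gives 132/7.
E[A^2 | B ∈ {4, 5}] = (132/7) / (3/7) = 44.

44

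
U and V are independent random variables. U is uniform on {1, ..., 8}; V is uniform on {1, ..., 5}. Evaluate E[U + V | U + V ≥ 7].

46/5

P(U + V ≥ 7) = 5/8.
Summing (U+V)·P(x,y) over outcomes with U + V ≥ 7 gives 23/4.
E[U + V | U + V ≥ 7] = (23/4) / (5/8) = 46/5.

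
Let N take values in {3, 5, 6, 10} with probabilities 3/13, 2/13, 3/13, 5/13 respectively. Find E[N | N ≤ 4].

3

P(N ≤ 4) = 3/13.
Σ over the event: 3·3/13 = 9/13.
E[N | N ≤ 4] = (9/13) / (3/13) = 3.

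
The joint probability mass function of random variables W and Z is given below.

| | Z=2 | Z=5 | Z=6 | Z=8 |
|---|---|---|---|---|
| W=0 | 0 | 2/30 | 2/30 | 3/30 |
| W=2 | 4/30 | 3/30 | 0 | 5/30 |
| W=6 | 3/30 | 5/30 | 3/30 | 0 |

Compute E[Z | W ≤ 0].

46/7

P(W ≤ 0) = 7/30.
Σ Z·P over the event = 5·(2/30) + 6·(2/30) + 8·(3/30) = 23/15.
E[Z | W ≤ 0] = (23/15) / (7/30) = 46/7.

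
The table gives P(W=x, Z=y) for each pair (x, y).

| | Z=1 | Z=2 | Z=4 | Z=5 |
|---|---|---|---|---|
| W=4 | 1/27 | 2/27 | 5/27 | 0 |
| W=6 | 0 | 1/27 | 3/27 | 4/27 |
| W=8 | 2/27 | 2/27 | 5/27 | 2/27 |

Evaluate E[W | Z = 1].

20/3

P(Z = 1) = 1/9.
Σ W·P over the event = 4·(1/27) + 8·(2/27) = 20/27.
E[W | Z = 1] = (20/27) / (1/9) = 20/3.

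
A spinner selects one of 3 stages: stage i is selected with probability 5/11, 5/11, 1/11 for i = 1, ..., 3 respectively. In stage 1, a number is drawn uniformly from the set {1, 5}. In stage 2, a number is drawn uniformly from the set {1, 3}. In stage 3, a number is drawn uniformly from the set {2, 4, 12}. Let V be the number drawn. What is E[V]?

E[V | stage 1] = (1+5)/2 = 3.
E[V | stage 2] = (1+3)/2 = 2.
E[V | stage 3] = (2+4+12)/3 = 6.
E[V] = (5/11)·(3) + (5/11)·(2) + (1/11)·(6) = 31/11.

31/11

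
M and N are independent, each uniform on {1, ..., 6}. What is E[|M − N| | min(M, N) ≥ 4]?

Outcomes with min(M, N) ≥ 4: (4,4), (4,5), (4,6), (5,4), (5,5), (5,6), (6,4), (6,5), (6,6), each with probability 1/36.
E[|M − N| | min(M, N) ≥ 4] = (0 + 1 + 2 + 1 + 0 + 1 + 2 + 1 + 0) / 9 = 8/9.

8/9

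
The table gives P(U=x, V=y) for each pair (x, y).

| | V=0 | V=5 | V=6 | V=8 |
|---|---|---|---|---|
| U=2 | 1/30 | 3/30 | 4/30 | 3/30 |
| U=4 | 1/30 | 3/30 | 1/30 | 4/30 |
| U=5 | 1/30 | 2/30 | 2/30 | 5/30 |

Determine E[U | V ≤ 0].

P(V ≤ 0) = 1/10.
Σ U·P over the event = 2·(1/30) + 4·(1/30) + 5·(1/30) = 11/30.
E[U | V ≤ 0] = (11/30) / (1/10) = 11/3.

11/3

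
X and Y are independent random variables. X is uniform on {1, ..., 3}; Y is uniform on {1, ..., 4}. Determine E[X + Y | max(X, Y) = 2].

10/3

P(max(X, Y) = 2) = 1/4.
Summing (X+Y)·P(x,y) over outcomes with max(X, Y) = 2 gives 5/6.
E[X + Y | max(X, Y) = 2] = (5/6) / (1/4) = 10/3.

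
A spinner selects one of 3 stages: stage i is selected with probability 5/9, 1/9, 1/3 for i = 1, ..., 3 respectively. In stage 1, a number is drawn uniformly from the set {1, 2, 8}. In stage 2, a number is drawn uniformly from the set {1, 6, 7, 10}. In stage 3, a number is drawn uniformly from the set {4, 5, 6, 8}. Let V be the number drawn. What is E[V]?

E[V | stage 1] = (1+2+8)/3 = 11/3.
E[V | stage 2] = (1+6+7+10)/4 = 6.
E[V | stage 3] = (4+5+6+8)/4 = 23/4.
E[V] = (5/9)·(11/3) + (1/9)·(6) + (1/3)·(23/4) = 499/108.

499/108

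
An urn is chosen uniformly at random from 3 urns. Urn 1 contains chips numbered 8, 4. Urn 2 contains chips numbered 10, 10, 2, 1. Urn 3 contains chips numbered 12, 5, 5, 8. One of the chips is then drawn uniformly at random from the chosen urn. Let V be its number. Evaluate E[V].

77/12

E[V | urn 1] = (8+4)/2 = 6.
E[V | urn 2] = (10+10+2+1)/4 = 23/4.
E[V | urn 3] = (12+5+5+8)/4 = 15/2.
E[V] = (1/3)·(6) + (1/3)·(23/4) + (1/3)·(15/2) = 77/12.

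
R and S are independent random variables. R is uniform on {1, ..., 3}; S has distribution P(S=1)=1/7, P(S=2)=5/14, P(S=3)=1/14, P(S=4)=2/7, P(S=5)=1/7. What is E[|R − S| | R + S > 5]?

P(R + S > 5) = 5/14.
Summing |R−S|·P(x,y) over outcomes with R + S > 5 gives 5/7.
E[|R − S| | R + S > 5] = (5/7) / (5/14) = 2.

2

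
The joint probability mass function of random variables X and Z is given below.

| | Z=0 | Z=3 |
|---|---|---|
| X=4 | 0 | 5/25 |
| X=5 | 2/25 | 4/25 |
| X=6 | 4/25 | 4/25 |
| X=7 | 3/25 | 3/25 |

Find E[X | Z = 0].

P(Z = 0) = 9/25.
Σ X·P over the event = 5·(2/25) + 6·(4/25) + 7·(3/25) = 11/5.
E[X | Z = 0] = (11/5) / (9/25) = 55/9.

55/9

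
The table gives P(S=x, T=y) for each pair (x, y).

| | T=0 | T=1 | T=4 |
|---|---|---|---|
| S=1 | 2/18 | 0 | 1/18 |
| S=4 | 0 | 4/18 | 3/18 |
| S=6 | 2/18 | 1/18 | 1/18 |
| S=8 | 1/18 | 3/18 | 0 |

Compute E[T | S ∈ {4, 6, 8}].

8/5

P(S ∈ {4, 6, 8}) = 5/6.
Summing T·P(S=x,T=y) over the conditioning event gives 4/3.
E[T | S ∈ {4, 6, 8}] = (4/3) / (5/6) = 8/5.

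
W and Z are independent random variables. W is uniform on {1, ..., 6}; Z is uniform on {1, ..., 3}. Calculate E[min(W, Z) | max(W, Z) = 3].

9/5

Outcomes with max(W, Z) = 3: (1,3), (2,3), (3,1), (3,2), (3,3), each with probability 1/18.
E[min(W, Z) | max(W, Z) = 3] = (1 + 2 + 1 + 2 + 3) / 5 = 9/5.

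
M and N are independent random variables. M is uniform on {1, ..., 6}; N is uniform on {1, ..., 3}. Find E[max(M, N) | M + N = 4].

Outcomes with M + N = 4: (1,3), (2,2), (3,1), each with probability 1/18.
E[max(M, N) | M + N = 4] = (3 + 2 + 3) / 3 = 8/3.

8/3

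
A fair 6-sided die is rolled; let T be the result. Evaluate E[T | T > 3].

Given T > 3, T is equally likely to be any of {4, 5, 6}.
E[T | T > 3] = (4 + 5 + 6) / 3 = 5.

5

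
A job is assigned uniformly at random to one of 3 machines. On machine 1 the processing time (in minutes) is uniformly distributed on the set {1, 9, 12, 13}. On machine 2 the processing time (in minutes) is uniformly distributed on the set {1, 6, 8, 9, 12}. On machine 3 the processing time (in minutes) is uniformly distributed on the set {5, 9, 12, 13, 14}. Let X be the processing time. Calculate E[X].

E[X | machine 1] = (1+9+12+13)/4 = 35/4.
E[X | machine 2] = (1+6+8+9+12)/5 = 36/5.
E[X | machine 3] = (5+9+12+13+14)/5 = 53/5.
E[X] = (1/3)·(35/4) + (1/3)·(36/5) + (1/3)·(53/5) = 177/20.

177/20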